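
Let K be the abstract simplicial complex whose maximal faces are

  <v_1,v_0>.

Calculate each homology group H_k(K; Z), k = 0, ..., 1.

Order the vertices as v_0 < v_1. Listing each simplex with vertices in this order, K has dimension 1 with simplices:

  0-simplices (2): [v_0], [v_1]
  1-simplices (1): [v_0,v_1]

so the chain groups are C_0 ≅ Z^2, C_1 ≅ Z^1.

Boundary ∂_1: C_1 → C_0 maps an edge to its endpoints' difference, ∂[p,q] = q − p. For instance
  ∂[v_0,v_1] = [v_1] − [v_0].
This gives a 2×1 integer matrix of rank 1; reducing to Smith normal form yields diagonal entries (1).

From H_k ≅ ker(∂_k) / im(∂_{k+1}) we obtain:

  H_0: rank C_0 − rank ∂_1 = 2 − 1 = 1, and the invariant factors of ∂_1 are all 1, so H_0 ≅ Z.
  H_1: rank ker ∂_1 − rank ∂_2 = (1 − 1) − 0 = 0, and there is no ∂_2, so H_1 ≅ 0.

As a check, the Euler characteristic is 2 − 1 = 1, which agrees with 1 − 0 = 1.

H_0 ≅ Z,  H_1 = 0.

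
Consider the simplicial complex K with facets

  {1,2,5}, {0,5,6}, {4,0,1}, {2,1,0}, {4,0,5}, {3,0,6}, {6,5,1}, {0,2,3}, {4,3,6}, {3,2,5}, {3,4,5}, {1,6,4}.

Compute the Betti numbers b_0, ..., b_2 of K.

K has 7 vertices, 18 edges, 12 triangles.
rank ∂_0 = 0, rank ∂_1 = 6 ⇒ b_0 = 7 − 0 − 6 = 1; all invariant factors of ∂_1 are 1 so no torsion. So H_0 = Z.
rank ∂_1 = 6, rank ∂_2 = 12 ⇒ b_1 = 18 − 6 − 12 = 0; ∂_2 has invariant factor(s) [2] giving torsion. So H_1 = Z/2.
rank ∂_2 = 12, rank ∂_3 = 0 ⇒ b_2 = 12 − 12 − 0 = 0. So H_2 = 0.

b_0 = 1, b_1 = 0, b_2 = 0.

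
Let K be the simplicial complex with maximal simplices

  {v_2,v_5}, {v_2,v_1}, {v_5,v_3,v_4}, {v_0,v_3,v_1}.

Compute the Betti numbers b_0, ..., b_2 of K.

Take the total order v_0 < v_1 < v_2 < v_3 < v_4 < v_5 on the vertex set. Then K (dimension 2) consists of the simplices:

  0-simplices (6): [v_0], [v_1], [v_2], [v_3], [v_4], [v_5]
  1-simplices (8): [v_0,v_1], [v_0,v_3], [v_1,v_2], [v_1,v_3], [v_2,v_5], [v_3,v_4], [v_3,v_5], [v_4,v_5]
  2-simplices (2): [v_0,v_1,v_3], [v_3,v_4,v_5]

Hence C_0 ≅ Z^6, C_1 ≅ Z^8, C_2 ≅ Z^2.

Boundary ∂_1: C_1 → C_0 maps an edge to its endpoints' difference, ∂[p,q] = q − p.
The 6×8 boundary matrix has rank 5 and Smith normal form diag(1,1,1,1,1).

Boundary ∂_2: C_2 → C_1 sends each 2-simplex [p,q,r] to [q,r] − [p,r] + [p,q]. For instance
  ∂[v_3,v_4,v_5] = [v_4,v_5] − [v_3,v_5] + [v_3,v_4],
  ∂[v_0,v_1,v_3] = [v_1,v_3] − [v_0,v_3] + [v_0,v_1].
This gives a 8×2 integer matrix of rank 2; reducing to Smith normal form yields diagonal entries (1,1).

Computing H_k = (kernel of ∂_k) / (image of ∂_{k+1}):

  H_0: rank C_0 − rank ∂_1 = 6 − 5 = 1, and the invariant factors of ∂_1 are all 1, so H_0 ≅ Z.
  H_1: rank ker ∂_1 − rank ∂_2 = (8 − 5) − 2 = 1, and the invariant factors of ∂_2 are all 1, so H_1 ≅ Z.
  H_2: rank ker ∂_2 − rank ∂_3 = (2 − 2) − 0 = 0, and there is no ∂_3, so H_2 ≅ 0.

As a check, the Euler characteristic is 6 − 8 + 2 = 0, which agrees with 1 − 1 + 0 = 0.

Hence the Betti numbers are b_0 = 1, b_1 = 1, b_2 = 0.

b_0 = 1, b_1 = 1, b_2 = 0.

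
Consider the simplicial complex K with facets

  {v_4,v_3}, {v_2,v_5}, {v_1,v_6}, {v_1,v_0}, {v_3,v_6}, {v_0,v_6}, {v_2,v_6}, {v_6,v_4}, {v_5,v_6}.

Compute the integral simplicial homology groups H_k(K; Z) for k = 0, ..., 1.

We work with the vertex ordering v_0 < v_1 < v_2 < v_3 < v_4 < v_5 < v_6. The simplices of K, each written with vertices in increasing order, are:

  0-simplices (7): [v_0], [v_1], [v_2], [v_3], [v_4], [v_5], [v_6]
  1-simplices (9): [v_0,v_1], [v_0,v_6], [v_1,v_6], [v_2,v_5], [v_2,v_6], [v_3,v_4], [v_3,v_6], [v_4,v_6], [v_5,v_6]

Hence C_0 ≅ Z^7, C_1 ≅ Z^9.

∂_1: C_1 → C_0 sends each edge [p,q] (with p < q) to q − p. For instance
  ∂[v_4,v_6] = [v_6] − [v_4].
The resulting 7×9 matrix has rank 6, and its Smith normal form has invariant factors (1,1,1,1,1,1).

Now H_k = ker ∂_k / im ∂_{k+1}, so:

  H_0: rank C_0 − rank ∂_1 = 7 − 6 = 1, and the invariant factors of ∂_1 are all 1, so H_0 ≅ Z.
  H_1: rank ker ∂_1 − rank ∂_2 = (9 − 6) − 0 = 3, and there is no ∂_2, so H_1 ≅ Z^3.

As a check, the Euler characteristic is 7 − 9 = -2, which agrees with 1 − 3 = -2.
(K is a triangulation of a wedge of 3 circles.)

H_0 ≅ Z,  H_1 ≅ Z^3.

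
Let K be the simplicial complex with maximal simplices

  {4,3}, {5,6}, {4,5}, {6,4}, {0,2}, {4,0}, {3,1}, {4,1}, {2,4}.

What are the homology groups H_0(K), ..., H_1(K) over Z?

Take the total order 0 < 1 < 2 < 3 < 4 < 5 < 6 on the vertex set. Then K (dimension 1) consists of the simplices:

  0-simplices (7): [0], [1], [2], [3], [4], [5], [6]
  1-simplices (9): [0,2], [0,4], [1,3], [1,4], [2,4], [3,4], [4,5], [4,6], [5,6]

so the chain groups are C_0 ≅ Z^7, C_1 ≅ Z^9.

The boundary map ∂_1: C_1 → C_0 maps an edge to its endpoints' difference, ∂[p,q] = q − p.
The resulting 7×9 matrix has rank 6, and its Smith normal form has invariant factors (1,1,1,1,1,1).

Now H_k = ker ∂_k / im ∂_{k+1}, so:

  H_0: rank C_0 − rank ∂_1 = 7 − 6 = 1, and the invariant factors of ∂_1 are all 1, so H_0 ≅ Z.
  H_1: rank ker ∂_1 − rank ∂_2 = (9 − 6) − 0 = 3, and there is no ∂_2, so H_1 ≅ Z^3.

H_0 ≅ Z,  H_1 ≅ Z^3.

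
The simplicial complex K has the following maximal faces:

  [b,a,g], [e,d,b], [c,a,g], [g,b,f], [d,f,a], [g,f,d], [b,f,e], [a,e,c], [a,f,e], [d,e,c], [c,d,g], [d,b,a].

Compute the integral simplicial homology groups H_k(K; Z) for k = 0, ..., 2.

H_0 ≅ Z,  H_1 ≅ Z/2Z,  H_2 = 0.

Fix the vertex order a < b < c < d < e < f < g and write every simplex with vertices in increasing order. Then dim K = 2 and the simplices of K are:

  0-simplices (7): a, b, c, d, e, f, g
  1-simplices (18): ab, ac, ad, ae, af, ag, bd, be, bf, bg, cd, ce, cg, de, df, dg, ef, fg
  2-simplices (12): abd, abg, ace, acg, adf, aef, bde, bef, bfg, cde, cdg, dfg

so the chain groups are C_0 ≅ Z^7, C_1 ≅ Z^18, C_2 ≅ Z^12.

∂_1: C_1 → C_0 is given by ∂[p,q] = [q] − [p]. For instance
  ∂af = f − a.
The 7×18 boundary matrix has rank 6 and Smith normal form diag(1,1,1,1,1,1).

∂_2: C_2 → C_1 sends each 2-simplex [p,q,r] to [q,r] − [p,r] + [p,q]. For instance
  ∂ace = ce − ae + ac,
  ∂abd = bd − ad + ab.
This gives a 18×12 integer matrix of rank 12; reducing to Smith normal form yields diagonal entries (1,1,1,1,1,1,1,1,1,1,1,2).

From H_k ≅ ker(∂_k) / im(∂_{k+1}) we obtain:

  H_0: rank C_0 − rank ∂_1 = 7 − 6 = 1, and the invariant factors of ∂_1 are all 1, so H_0 ≅ Z.
  H_1: rank ker ∂_1 − rank ∂_2 = (18 − 6) − 12 = 0, and ∂_2 has invariant factor 2 > 1, so H_1 ≅ Z/2Z.
  H_2: rank ker ∂_2 − rank ∂_3 = (12 − 12) − 0 = 0, and there is no ∂_3, so H_2 ≅ 0.

(K is a triangulation of the real projective plane RP^2.)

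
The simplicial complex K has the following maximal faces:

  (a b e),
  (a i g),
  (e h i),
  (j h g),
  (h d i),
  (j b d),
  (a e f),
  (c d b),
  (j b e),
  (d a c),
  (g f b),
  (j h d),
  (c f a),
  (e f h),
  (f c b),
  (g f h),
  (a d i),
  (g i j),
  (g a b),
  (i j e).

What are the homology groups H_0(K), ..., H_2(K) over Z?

K has 10 vertices, 30 edges, 20 triangles.
rank ∂_0 = 0, rank ∂_1 = 9 ⇒ b_0 = 10 − 0 − 9 = 1; all invariant factors of ∂_1 are 1 so no torsion. So H_0 = Z.
rank ∂_1 = 9, rank ∂_2 = 20 ⇒ b_1 = 30 − 9 − 20 = 1; ∂_2 has invariant factor(s) [2] giving torsion. So H_1 = Z ⊕ Z/2Z.
rank ∂_2 = 20, rank ∂_3 = 0 ⇒ b_2 = 20 − 20 − 0 = 0. So H_2 = 0.

H_0 ≅ Z,  H_1 ≅ Z ⊕ Z/2Z,  H_2 = 0.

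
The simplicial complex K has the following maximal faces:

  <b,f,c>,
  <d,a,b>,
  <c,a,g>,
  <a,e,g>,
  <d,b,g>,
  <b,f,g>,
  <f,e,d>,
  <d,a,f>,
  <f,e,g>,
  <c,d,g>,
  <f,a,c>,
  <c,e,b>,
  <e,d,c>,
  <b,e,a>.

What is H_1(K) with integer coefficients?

H_1 ≅ Z^2.

K has 7 vertices, 21 edges, 14 triangles.
rank ∂_1 = 6, rank ∂_2 = 13 ⇒ b_1 = 21 − 6 − 13 = 2; all invariant factors of ∂_2 are 1 so no torsion. So H_1 ≅ Z^2.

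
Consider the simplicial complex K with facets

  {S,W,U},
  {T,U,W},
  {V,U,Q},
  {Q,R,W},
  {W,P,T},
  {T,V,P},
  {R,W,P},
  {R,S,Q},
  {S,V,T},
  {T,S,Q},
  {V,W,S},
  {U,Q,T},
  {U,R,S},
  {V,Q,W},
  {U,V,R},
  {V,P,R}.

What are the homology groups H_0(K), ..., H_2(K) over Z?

H_0 = Z,  H_1 = Z^2,  H_2 = Z.

We work with the vertex ordering P < Q < R < S < T < U < V < W. The simplices of K, each written with vertices in increasing order, are:

  0-simplices (8): P, Q, R, S, T, U, V, W
  1-simplices (24): PR, PT, PV, PW, QR, QS, QT, QU, QV, QW, RS, RU, RV, RW, ST, SU, SV, SW, TU, TV, TW, UV, UW, VW
  2-simplices (16): PRV, PRW, PTV, PTW, QRS, QRW, QST, QTU, QUV, QVW, RSU, RUV, STV, SUW, SVW, TUW

giving chain groups C_0 ≅ Z^8, C_1 ≅ Z^24, C_2 ≅ Z^16.

The boundary map ∂_1: C_1 → C_0 is given by ∂[p,q] = [q] − [p]. For instance
  ∂PT = T − P.
The resulting 8×24 matrix has rank 7, and its Smith normal form has invariant factors (1,1,1,1,1,1,1).

The boundary map ∂_2: C_2 → C_1 maps a triangle to the signed sum of its edges. For instance
  ∂TUW = UW − TW + TU,
  ∂PRV = RV − PV + PR.
The resulting 24×16 matrix has rank 15, and its Smith normal form has invariant factors (1,1,1,1,1,1,1,1,1,1,1,1,1,1,1).

From H_k ≅ ker(∂_k) / im(∂_{k+1}) we obtain:

  H_0: rank C_0 − rank ∂_1 = 8 − 7 = 1, and the invariant factors of ∂_1 are all 1, so H_0 ≅ Z.
  H_1: rank ker ∂_1 − rank ∂_2 = (24 − 7) − 15 = 2, and the invariant factors of ∂_2 are all 1, so H_1 ≅ Z^2.
  H_2: rank ker ∂_2 − rank ∂_3 = (16 − 15) − 0 = 1, and there is no ∂_3, so H_2 ≅ Z.

(K is a triangulation of the torus T^2.)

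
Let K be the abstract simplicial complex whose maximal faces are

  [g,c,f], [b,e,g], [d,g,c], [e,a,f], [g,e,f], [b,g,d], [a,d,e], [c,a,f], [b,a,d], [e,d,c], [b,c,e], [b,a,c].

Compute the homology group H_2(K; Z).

H_2 = 0.

Take the total order a < b < c < d < e < f < g on the vertex set. Then K (dimension 2) consists of the simplices:

  0-simplices (7): a, b, c, d, e, f, g
  1-simplices (18): ab, ac, ad, ae, af, bc, bd, be, bg, cd, ce, cf, cg, de, dg, ef, eg, fg
  2-simplices (12): abc, abd, acf, ade, aef, bce, bdg, beg, cde, cdg, cfg, efg

Hence C_0 ≅ Z^7, C_1 ≅ Z^18, C_2 ≅ Z^12.

Boundary ∂_1: C_1 → C_0 is given by ∂[p,q] = [q] − [p].
The resulting 7×18 matrix has rank 6, and its Smith normal form has invariant factors (1,1,1,1,1,1).

∂_2: C_2 → C_1 maps a triangle to the signed sum of its edges. For instance
  ∂beg = eg − bg + be,
  ∂bdg = dg − bg + bd.
This gives a 18×12 integer matrix of rank 12; reducing to Smith normal form yields diagonal entries (1,1,1,1,1,1,1,1,1,1,1,2).

Reading off H_k = ker ∂_k / im ∂_{k+1}:

  H_2: rank ker ∂_2 − rank ∂_3 = (12 − 12) − 0 = 0, and there is no ∂_3, so H_2 ≅ 0.

(K is a triangulation of the real projective plane RP^2.)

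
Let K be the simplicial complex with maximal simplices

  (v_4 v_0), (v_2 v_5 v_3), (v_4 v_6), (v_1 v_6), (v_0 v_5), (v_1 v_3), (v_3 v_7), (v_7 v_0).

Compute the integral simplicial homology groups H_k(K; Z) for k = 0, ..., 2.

H_0 = Z,  H_1 = Z^2,  H_2 = 0.

Take the total order v_0 < v_1 < v_2 < v_3 < v_4 < v_5 < v_6 < v_7 on the vertex set. Then K (dimension 2) consists of the simplices:

  0-simplices (8): [v_0], [v_1], [v_2], [v_3], [v_4], [v_5], [v_6], [v_7]
  1-simplices (10): [v_0,v_4], [v_0,v_5], [v_0,v_7], [v_1,v_3], [v_1,v_6], [v_2,v_3], [v_2,v_5], [v_3,v_5], [v_3,v_7], [v_4,v_6]
  2-simplices (1): [v_2,v_3,v_5]

giving chain groups C_0 ≅ Z^8, C_1 ≅ Z^10, C_2 ≅ Z^1.

∂_1: C_1 → C_0 sends each edge [p,q] (with p < q) to q − p. For instance
  ∂[v_2,v_5] = [v_5] − [v_2].
This gives a 8×10 integer matrix of rank 7; reducing to Smith normal form yields diagonal entries (1,1,1,1,1,1,1).

∂_2: C_2 → C_1 sends each 2-simplex [p,q,r] to [q,r] − [p,r] + [p,q]. For instance
  ∂[v_2,v_3,v_5] = [v_3,v_5] − [v_2,v_5] + [v_2,v_3].
As a 10×1 matrix over Z this has rank 1, with invariant factors (1).

Now H_k = ker ∂_k / im ∂_{k+1}, so:

  H_0: rank C_0 − rank ∂_1 = 8 − 7 = 1, and the invariant factors of ∂_1 are all 1, so H_0 ≅ Z.
  H_1: rank ker ∂_1 − rank ∂_2 = (10 − 7) − 1 = 2, and the invariant factors of ∂_2 are all 1, so H_1 ≅ Z^2.
  H_2: rank ker ∂_2 − rank ∂_3 = (1 − 1) − 0 = 0, and there is no ∂_3, so H_2 ≅ 0.

As a check, the Euler characteristic is 8 − 10 + 1 = -1, which agrees with 1 − 2 + 0 = -1.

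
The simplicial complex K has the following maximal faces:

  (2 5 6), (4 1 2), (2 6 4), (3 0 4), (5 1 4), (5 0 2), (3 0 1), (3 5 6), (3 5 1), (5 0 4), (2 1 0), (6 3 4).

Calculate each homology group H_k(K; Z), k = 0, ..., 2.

We work with the vertex ordering 0 < 1 < 2 < 3 < 4 < 5 < 6. The simplices of K, each written with vertices in increasing order, are:

  0-simplices (7): [0], [1], [2], [3], [4], [5], [6]
  1-simplices (18): [0,1], [0,2], [0,3], [0,4], [0,5], [1,2], [1,3], [1,4], [1,5], [2,4], [2,5], [2,6], [3,4], [3,5], [3,6], [4,5], [4,6], [5,6]
  2-simplices (12): [0,1,2], [0,1,3], [0,2,5], [0,3,4], [0,4,5], [1,2,4], [1,3,5], [1,4,5], [2,4,6], [2,5,6], [3,4,6], [3,5,6]

Hence C_0 ≅ Z^7, C_1 ≅ Z^18, C_2 ≅ Z^12.

The boundary map ∂_1: C_1 → C_0 maps an edge to its endpoints' difference, ∂[p,q] = q − p. For instance
  ∂[2,5] = [5] − [2].
As a 7×18 matrix over Z this has rank 6, with invariant factors (1,1,1,1,1,1).

∂_2: C_2 → C_1 maps a triangle to the signed sum of its edges. For instance
  ∂[2,5,6] = [5,6] − [2,6] + [2,5],
  ∂[2,4,6] = [4,6] − [2,6] + [2,4].
As a 18×12 matrix over Z this has rank 12, with invariant factors (1,1,1,1,1,1,1,1,1,1,1,2).

From H_k ≅ ker(∂_k) / im(∂_{k+1}) we obtain:

  H_0: rank C_0 − rank ∂_1 = 7 − 6 = 1, and the invariant factors of ∂_1 are all 1, so H_0 = Z.
  H_1: rank ker ∂_1 − rank ∂_2 = (18 − 6) − 12 = 0, and ∂_2 has invariant factor 2 > 1, so H_1 = Z/2.
  H_2: rank ker ∂_2 − rank ∂_3 = (12 − 12) − 0 = 0, and there is no ∂_3, so H_2 = 0.

H_0 = Z,  H_1 = Z/2,  H_2 = 0.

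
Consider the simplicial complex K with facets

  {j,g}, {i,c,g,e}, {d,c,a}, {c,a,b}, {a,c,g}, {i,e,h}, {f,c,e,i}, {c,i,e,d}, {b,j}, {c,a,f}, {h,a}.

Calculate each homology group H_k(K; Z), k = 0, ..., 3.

Take the total order a < b < c < d < e < f < g < h < i < j on the vertex set. Then K (dimension 3) consists of the simplices:

  0-simplices (10): a, b, c, d, e, f, g, h, i, j
  1-simplices (23): ab, ac, ad, af, ag, ah, bc, bj, cd, ce, cf, cg, ci, de, di, ef, eg, eh, ei, fi, gi, gj, hi
  2-simplices (15): abc, acd, acf, acg, cde, cdi, cef, ceg, cei, cfi, cgi, dei, efi, egi, ehi
  3-simplices (3): cdei, cefi, cegi

Hence C_0 ≅ Z^10, C_1 ≅ Z^23, C_2 ≅ Z^15, C_3 ≅ Z^3.

The boundary map ∂_1: C_1 → C_0 sends each edge [p,q] (with p < q) to q − p. For instance
  ∂ci = i − c.
This gives a 10×23 integer matrix of rank 9; reducing to Smith normal form yields diagonal entries (1,1,1,1,1,1,1,1,1).

Boundary ∂_2: C_2 → C_1 acts by ∂[p,q,r] = [q,r] − [p,r] + [p,q]. For instance
  ∂cfi = fi − ci + cf,
  ∂cde = de − ce + cd.
As a 23×15 matrix over Z this has rank 12, with invariant factors (1,1,1,1,1,1,1,1,1,1,1,1).

∂_3: C_3 → C_2 sends each 3-simplex σ to the alternating sum Σ_i (−1)^i (σ with its i-th vertex removed). For instance
  ∂cdei = dei − cei + cdi − cde,
  ∂cefi = efi − cfi + cei − cef.
As a 15×3 matrix over Z this has rank 3, with invariant factors (1,1,1).

Reading off H_k = ker ∂_k / im ∂_{k+1}:

  H_0: rank C_0 − rank ∂_1 = 10 − 9 = 1, and the invariant factors of ∂_1 are all 1, so H_0 = Z.
  H_1: rank ker ∂_1 − rank ∂_2 = (23 − 9) − 12 = 2, and the invariant factors of ∂_2 are all 1, so H_1 = Z^2.
  H_2: rank ker ∂_2 − rank ∂_3 = (15 − 12) − 3 = 0, and the invariant factors of ∂_3 are all 1, so H_2 = 0.
  H_3: rank ker ∂_3 − rank ∂_4 = (3 − 3) − 0 = 0, and there is no ∂_4, so H_3 = 0.

H_0 ≅ Z,  H_1 ≅ Z^2,  H_2 = 0,  H_3 = 0.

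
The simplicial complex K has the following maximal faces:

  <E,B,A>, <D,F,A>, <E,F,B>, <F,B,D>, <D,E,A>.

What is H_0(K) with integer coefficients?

H_0 ≅ Z.

Take the total order A < B < D < E < F on the vertex set. Then K (dimension 2) consists of the simplices:

  0-simplices (5): A, B, D, E, F
  1-simplices (10): AB, AD, AE, AF, BD, BE, BF, DE, DF, EF
  2-simplices (5): ABE, ADE, ADF, BDF, BEF

so the chain groups are C_0 ≅ Z^5, C_1 ≅ Z^10, C_2 ≅ Z^5.

∂_1: C_1 → C_0 sends each edge [p,q] (with p < q) to q − p. For instance
  ∂DF = F − D.
The resulting 5×10 matrix has rank 4, and its Smith normal form has invariant factors (1,1,1,1).

Boundary ∂_2: C_2 → C_1 maps a triangle to the signed sum of its edges. For instance
  ∂BDF = DF − BF + BD,
  ∂ADF = DF − AF + AD.
The 10×5 boundary matrix has rank 5 and Smith normal form diag(1,1,1,1,1).

From H_k ≅ ker(∂_k) / im(∂_{k+1}) we obtain:

  H_0: rank C_0 − rank ∂_1 = 5 − 4 = 1, and the invariant factors of ∂_1 are all 1, so H_0 ≅ Z.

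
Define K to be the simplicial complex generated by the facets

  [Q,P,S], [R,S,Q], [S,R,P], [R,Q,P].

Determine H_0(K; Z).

K has 4 vertices, 6 edges, 4 triangles.
rank ∂_0 = 0, rank ∂_1 = 3 ⇒ b_0 = 4 − 0 − 3 = 1; all invariant factors of ∂_1 are 1 so no torsion. So H_0 = Z.

H_0 = Z.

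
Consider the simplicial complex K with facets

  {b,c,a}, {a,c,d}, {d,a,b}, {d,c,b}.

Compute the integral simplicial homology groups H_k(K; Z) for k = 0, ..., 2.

H_0 ≅ Z,  H_1 = 0,  H_2 ≅ Z.

Order the vertices as a < b < c < d. Listing each simplex with vertices in this order, K has dimension 2 with simplices:

  0-simplices (4): a, b, c, d
  1-simplices (6): ab, ac, ad, bc, bd, cd
  2-simplices (4): abc, abd, acd, bcd

so the chain groups are C_0 ≅ Z^4, C_1 ≅ Z^6, C_2 ≅ Z^4.

Boundary ∂_1: C_1 → C_0 sends each edge [p,q] (with p < q) to q − p. For instance
  ∂cd = d − c.
As a 4×6 matrix over Z this has rank 3, with invariant factors (1,1,1).

Boundary ∂_2: C_2 → C_1 acts by ∂[p,q,r] = [q,r] − [p,r] + [p,q]. For instance
  ∂bcd = cd − bd + bc,
  ∂abd = bd − ad + ab.
As a 6×4 matrix over Z this has rank 3, with invariant factors (1,1,1).

From H_k ≅ ker(∂_k) / im(∂_{k+1}) we obtain:

  H_0: rank C_0 − rank ∂_1 = 4 − 3 = 1, and the invariant factors of ∂_1 are all 1, so H_0 = Z.
  H_1: rank ker ∂_1 − rank ∂_2 = (6 − 3) − 3 = 0, and the invariant factors of ∂_2 are all 1, so H_1 = 0.
  H_2: rank ker ∂_2 − rank ∂_3 = (4 − 3) − 0 = 1, and there is no ∂_3, so H_2 = Z.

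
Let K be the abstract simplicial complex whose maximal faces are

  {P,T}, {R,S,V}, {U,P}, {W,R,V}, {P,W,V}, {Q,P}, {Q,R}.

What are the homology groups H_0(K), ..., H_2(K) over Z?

H_0 ≅ Z,  H_1 ≅ Z,  H_2 = 0.

K has 8 vertices, 11 edges, 3 triangles.
rank ∂_0 = 0, rank ∂_1 = 7 ⇒ b_0 = 8 − 0 − 7 = 1; all invariant factors of ∂_1 are 1 so no torsion. So H_0 ≅ Z.
rank ∂_1 = 7, rank ∂_2 = 3 ⇒ b_1 = 11 − 7 − 3 = 1; all invariant factors of ∂_2 are 1 so no torsion. So H_1 ≅ Z.
rank ∂_2 = 3, rank ∂_3 = 0 ⇒ b_2 = 3 − 3 − 0 = 0. So H_2 ≅ 0.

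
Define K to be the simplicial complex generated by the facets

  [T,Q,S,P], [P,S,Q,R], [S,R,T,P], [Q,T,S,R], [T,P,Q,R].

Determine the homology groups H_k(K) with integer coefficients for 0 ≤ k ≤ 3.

We work with the vertex ordering P < Q < R < S < T. The simplices of K, each written with vertices in increasing order, are:

  0-simplices (5): P, Q, R, S, T
  1-simplices (10): PQ, PR, PS, PT, QR, QS, QT, RS, RT, ST
  2-simplices (10): PQR, PQS, PQT, PRS, PRT, PST, QRS, QRT, QST, RST
  3-simplices (5): PQRS, PQRT, PQST, PRST, QRST

Hence C_0 ≅ Z^5, C_1 ≅ Z^10, C_2 ≅ Z^10, C_3 ≅ Z^5.

∂_1: C_1 → C_0 maps an edge to its endpoints' difference, ∂[p,q] = q − p. For instance
  ∂RS = S − R.
The 5×10 boundary matrix has rank 4 and Smith normal form diag(1,1,1,1).

∂_2: C_2 → C_1 sends each 2-simplex [p,q,r] to [q,r] − [p,r] + [p,q]. For instance
  ∂PQS = QS − PS + PQ,
  ∂PST = ST − PT + PS.
This gives a 10×10 integer matrix of rank 6; reducing to Smith normal form yields diagonal entries (1,1,1,1,1,1).

∂_3: C_3 → C_2 sends each 3-simplex σ to the alternating sum Σ_i (−1)^i (σ with its i-th vertex removed). For instance
  ∂PQRT = QRT − PRT + PQT − PQR,
  ∂PRST = RST − PST + PRT − PRS.
The 10×5 boundary matrix has rank 4 and Smith normal form diag(1,1,1,1).

Computing H_k = (kernel of ∂_k) / (image of ∂_{k+1}):

  H_0: rank C_0 − rank ∂_1 = 5 − 4 = 1, and the invariant factors of ∂_1 are all 1, so H_0 = Z.
  H_1: rank ker ∂_1 − rank ∂_2 = (10 − 4) − 6 = 0, and the invariant factors of ∂_2 are all 1, so H_1 = 0.
  H_2: rank ker ∂_2 − rank ∂_3 = (10 − 6) − 4 = 0, and the invariant factors of ∂_3 are all 1, so H_2 = 0.
  H_3: rank ker ∂_3 − rank ∂_4 = (5 − 4) − 0 = 1, and there is no ∂_4, so H_3 = Z.

As a check, the Euler characteristic is 5 − 10 + 10 − 5 = 0, which agrees with 1 − 0 + 0 − 1 = 0.

H_0 ≅ Z,  H_1 = 0,  H_2 = 0,  H_3 ≅ Z.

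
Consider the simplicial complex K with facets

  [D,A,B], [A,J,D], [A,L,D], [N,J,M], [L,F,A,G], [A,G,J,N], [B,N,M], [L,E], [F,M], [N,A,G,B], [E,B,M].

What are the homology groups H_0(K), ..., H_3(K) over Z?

H_0 = Z,  H_1 = Z^2,  H_2 = 0,  H_3 = 0.

K has 10 vertices, 25 edges, 17 triangles, 3 3-simplices.
rank ∂_0 = 0, rank ∂_1 = 9 ⇒ b_0 = 10 − 0 − 9 = 1; all invariant factors of ∂_1 are 1 so no torsion. So H_0 = Z.
rank ∂_1 = 9, rank ∂_2 = 14 ⇒ b_1 = 25 − 9 − 14 = 2; all invariant factors of ∂_2 are 1 so no torsion. So H_1 = Z^2.
rank ∂_2 = 14, rank ∂_3 = 3 ⇒ b_2 = 17 − 14 − 3 = 0; all invariant factors of ∂_3 are 1 so no torsion. So H_2 = 0.
rank ∂_3 = 3, rank ∂_4 = 0 ⇒ b_3 = 3 − 3 − 0 = 0. So H_3 = 0.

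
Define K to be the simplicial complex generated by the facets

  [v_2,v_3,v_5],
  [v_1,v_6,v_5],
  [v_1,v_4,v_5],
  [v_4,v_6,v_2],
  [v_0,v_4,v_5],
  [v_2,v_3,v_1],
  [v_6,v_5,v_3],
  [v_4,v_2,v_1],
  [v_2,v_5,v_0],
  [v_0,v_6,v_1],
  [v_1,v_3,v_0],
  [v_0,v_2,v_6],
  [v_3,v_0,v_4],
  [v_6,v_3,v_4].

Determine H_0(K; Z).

Fix the vertex order v_0 < v_1 < v_2 < v_3 < v_4 < v_5 < v_6 and write every simplex with vertices in increasing order. Then dim K = 2 and the simplices of K are:

  0-simplices (7): [v_0], [v_1], [v_2], [v_3], [v_4], [v_5], [v_6]
  1-simplices (21): (21 of them)
  2-simplices (14): (14 of them)

giving chain groups C_0 ≅ Z^7, C_1 ≅ Z^21, C_2 ≅ Z^14.

Boundary ∂_1: C_1 → C_0 is given by ∂[p,q] = [q] − [p].
The resulting 7×21 matrix has rank 6, and its Smith normal form has invariant factors (1,1,1,1,1,1).

Boundary ∂_2: C_2 → C_1 maps a triangle to the signed sum of its edges. For instance
  ∂[v_0,v_3,v_4] = [v_3,v_4] − [v_0,v_4] + [v_0,v_3],
  ∂[v_1,v_2,v_4] = [v_2,v_4] − [v_1,v_4] + [v_1,v_2].
As a 21×14 matrix over Z this has rank 13, with invariant factors (1,1,1,1,1,1,1,1,1,1,1,1,1).

From H_k ≅ ker(∂_k) / im(∂_{k+1}) we obtain:

  H_0: rank C_0 − rank ∂_1 = 7 − 6 = 1, and the invariant factors of ∂_1 are all 1, so H_0 ≅ Z.

H_0 = Z.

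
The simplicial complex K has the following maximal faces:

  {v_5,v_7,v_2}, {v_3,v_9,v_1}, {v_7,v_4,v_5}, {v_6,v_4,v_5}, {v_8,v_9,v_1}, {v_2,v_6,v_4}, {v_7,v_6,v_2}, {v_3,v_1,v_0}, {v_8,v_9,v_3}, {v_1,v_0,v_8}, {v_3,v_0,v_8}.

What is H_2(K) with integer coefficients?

H_2 ≅ Z.

We work with the vertex ordering v_0 < v_1 < v_2 < v_3 < v_4 < v_5 < v_6 < v_7 < v_8 < v_9. The simplices of K, each written with vertices in increasing order, are:

  0-simplices (10): [v_0], [v_1], [v_2], [v_3], [v_4], [v_5], [v_6], [v_7], [v_8], [v_9]
  1-simplices (19): (19 of them)
  2-simplices (11): (11 of them)

Hence C_0 ≅ Z^10, C_1 ≅ Z^19, C_2 ≅ Z^11.

Boundary ∂_1: C_1 → C_0 sends each edge [p,q] (with p < q) to q − p. For instance
  ∂[v_2,v_4] = [v_4] − [v_2].
The 10×19 boundary matrix has rank 8 and Smith normal form diag(1,1,1,1,1,1,1,1).

The boundary map ∂_2: C_2 → C_1 maps a triangle to the signed sum of its edges. For instance
  ∂[v_2,v_6,v_7] = [v_6,v_7] − [v_2,v_7] + [v_2,v_6],
  ∂[v_0,v_1,v_3] = [v_1,v_3] − [v_0,v_3] + [v_0,v_1].
The resulting 19×11 matrix has rank 10, and its Smith normal form has invariant factors (1,1,1,1,1,1,1,1,1,1).

Now H_k = ker ∂_k / im ∂_{k+1}, so:

  H_2: rank ker ∂_2 − rank ∂_3 = (11 − 10) − 0 = 1, and there is no ∂_3, so H_2 ≅ Z.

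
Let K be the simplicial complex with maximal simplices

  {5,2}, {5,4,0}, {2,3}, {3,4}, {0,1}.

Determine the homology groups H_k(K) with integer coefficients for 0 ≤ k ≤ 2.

H_0 = Z,  H_1 = Z,  H_2 = 0.

Order the vertices as 0 < 1 < 2 < 3 < 4 < 5. Listing each simplex with vertices in this order, K has dimension 2 with simplices:

  0-simplices (6): [0], [1], [2], [3], [4], [5]
  1-simplices (7): [0,1], [0,4], [0,5], [2,3], [2,5], [3,4], [4,5]
  2-simplices (1): [0,4,5]

giving chain groups C_0 ≅ Z^6, C_1 ≅ Z^7, C_2 ≅ Z^1.

Boundary ∂_1: C_1 → C_0 is given by ∂[p,q] = [q] − [p].
The resulting 6×7 matrix has rank 5, and its Smith normal form has invariant factors (1,1,1,1,1).

∂_2: C_2 → C_1 maps a triangle to the signed sum of its edges. For instance
  ∂[0,4,5] = [4,5] − [0,5] + [0,4].
As a 7×1 matrix over Z this has rank 1, with invariant factors (1).

Reading off H_k = ker ∂_k / im ∂_{k+1}:

  H_0: rank C_0 − rank ∂_1 = 6 − 5 = 1, and the invariant factors of ∂_1 are all 1, so H_0 ≅ Z.
  H_1: rank ker ∂_1 − rank ∂_2 = (7 − 5) − 1 = 1, and the invariant factors of ∂_2 are all 1, so H_1 ≅ Z.
  H_2: rank ker ∂_2 − rank ∂_3 = (1 − 1) − 0 = 0, and there is no ∂_3, so H_2 ≅ 0.

As a check, the Euler characteristic is 6 − 7 + 1 = 0, which agrees with 1 − 1 + 0 = 0.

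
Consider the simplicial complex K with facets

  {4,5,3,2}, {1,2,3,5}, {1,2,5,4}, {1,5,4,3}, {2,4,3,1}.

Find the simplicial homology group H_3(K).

H_3 = Z.

Fix the vertex order 1 < 2 < 3 < 4 < 5 and write every simplex with vertices in increasing order. Then dim K = 3 and the simplices of K are:

  0-simplices (5): [1], [2], [3], [4], [5]
  1-simplices (10): [1,2], [1,3], [1,4], [1,5], [2,3], [2,4], [2,5], [3,4], [3,5], [4,5]
  2-simplices (10): [1,2,3], [1,2,4], [1,2,5], [1,3,4], [1,3,5], [1,4,5], [2,3,4], [2,3,5], [2,4,5], [3,4,5]
  3-simplices (5): [1,2,3,4], [1,2,3,5], [1,2,4,5], [1,3,4,5], [2,3,4,5]

giving chain groups C_0 ≅ Z^5, C_1 ≅ Z^10, C_2 ≅ Z^10, C_3 ≅ Z^5.

∂_1: C_1 → C_0 sends each edge [p,q] (with p < q) to q − p.
The resulting 5×10 matrix has rank 4, and its Smith normal form has invariant factors (1,1,1,1).

Boundary ∂_2: C_2 → C_1 sends each 2-simplex [p,q,r] to [q,r] − [p,r] + [p,q]. For instance
  ∂[1,2,4] = [2,4] − [1,4] + [1,2],
  ∂[1,3,4] = [3,4] − [1,4] + [1,3].
The resulting 10×10 matrix has rank 6, and its Smith normal form has invariant factors (1,1,1,1,1,1).

∂_3: C_3 → C_2 sends each 3-simplex σ to the alternating sum Σ_i (−1)^i (σ with its i-th vertex removed). For instance
  ∂[2,3,4,5] = [3,4,5] − [2,4,5] + [2,3,5] − [2,3,4],
  ∂[1,3,4,5] = [3,4,5] − [1,4,5] + [1,3,5] − [1,3,4].
This gives a 10×5 integer matrix of rank 4; reducing to Smith normal form yields diagonal entries (1,1,1,1).

From H_k ≅ ker(∂_k) / im(∂_{k+1}) we obtain:

  H_3: rank ker ∂_3 − rank ∂_4 = (5 − 4) − 0 = 1, and there is no ∂_4, so H_3 = Z.

(K is a triangulation of the 3-sphere S^3.)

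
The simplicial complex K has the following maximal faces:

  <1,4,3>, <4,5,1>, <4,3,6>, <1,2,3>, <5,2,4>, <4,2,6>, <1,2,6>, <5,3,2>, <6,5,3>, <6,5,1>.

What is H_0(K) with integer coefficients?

H_0 ≅ Z.

We work with the vertex ordering 1 < 2 < 3 < 4 < 5 < 6. The simplices of K, each written with vertices in increasing order, are:

  0-simplices (6): [1], [2], [3], [4], [5], [6]
  1-simplices (15): [1,2], [1,3], [1,4], [1,5], [1,6], [2,3], [2,4], [2,5], [2,6], [3,4], [3,5], [3,6], [4,5], [4,6], [5,6]
  2-simplices (10): [1,2,3], [1,2,6], [1,3,4], [1,4,5], [1,5,6], [2,3,5], [2,4,5], [2,4,6], [3,4,6], [3,5,6]

Hence C_0 ≅ Z^6, C_1 ≅ Z^15, C_2 ≅ Z^10.

Boundary ∂_1: C_1 → C_0 maps an edge to its endpoints' difference, ∂[p,q] = q − p.
The 6×15 boundary matrix has rank 5 and Smith normal form diag(1,1,1,1,1).

Boundary ∂_2: C_2 → C_1 sends each 2-simplex [p,q,r] to [q,r] − [p,r] + [p,q]. For instance
  ∂[3,5,6] = [5,6] − [3,6] + [3,5],
  ∂[2,3,5] = [3,5] − [2,5] + [2,3].
As a 15×10 matrix over Z this has rank 10, with invariant factors (1,1,1,1,1,1,1,1,1,2).

Now H_k = ker ∂_k / im ∂_{k+1}, so:

  H_0: rank C_0 − rank ∂_1 = 6 − 5 = 1, and the invariant factors of ∂_1 are all 1, so H_0 = Z.

(K is a triangulation of the real projective plane RP^2.)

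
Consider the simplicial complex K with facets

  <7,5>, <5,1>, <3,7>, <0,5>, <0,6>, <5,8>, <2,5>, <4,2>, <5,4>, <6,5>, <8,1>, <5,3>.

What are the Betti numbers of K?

b_0 = 1, b_1 = 4.

Fix the vertex order 0 < 1 < 2 < 3 < 4 < 5 < 6 < 7 < 8 and write every simplex with vertices in increasing order. Then dim K = 1 and the simplices of K are:

  0-simplices (9): [0], [1], [2], [3], [4], [5], [6], [7], [8]
  1-simplices (12): [0,5], [0,6], [1,5], [1,8], [2,4], [2,5], [3,5], [3,7], [4,5], [5,6], [5,7], [5,8]

giving chain groups C_0 ≅ Z^9, C_1 ≅ Z^12.

∂_1: C_1 → C_0 maps an edge to its endpoints' difference, ∂[p,q] = q − p. For instance
  ∂[3,7] = [7] − [3].
The 9×12 boundary matrix has rank 8 and Smith normal form diag(1,1,1,1,1,1,1,1).

Computing H_k = (kernel of ∂_k) / (image of ∂_{k+1}):

  H_0: rank C_0 − rank ∂_1 = 9 − 8 = 1, and the invariant factors of ∂_1 are all 1, so H_0 ≅ Z.
  H_1: rank ker ∂_1 − rank ∂_2 = (12 − 8) − 0 = 4, and there is no ∂_2, so H_1 ≅ Z^4.

As a check, the Euler characteristic is 9 − 12 = -3, which agrees with 1 − 4 = -3.
(K is a triangulation of a wedge of 4 circles.)

Hence the Betti numbers are b_0 = 1, b_1 = 4.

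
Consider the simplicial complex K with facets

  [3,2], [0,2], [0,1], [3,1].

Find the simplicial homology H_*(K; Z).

H_0 = Z,  H_1 = Z.

Order the vertices as 0 < 1 < 2 < 3. Listing each simplex with vertices in this order, K has dimension 1 with simplices:

  0-simplices (4): [0], [1], [2], [3]
  1-simplices (4): [0,1], [0,2], [1,3], [2,3]

giving chain groups C_0 ≅ Z^4, C_1 ≅ Z^4.

Boundary ∂_1: C_1 → C_0 is given by ∂[p,q] = [q] − [p]. For instance
  ∂[1,3] = [3] − [1].
As a 4×4 matrix over Z this has rank 3, with invariant factors (1,1,1).

Computing H_k = (kernel of ∂_k) / (image of ∂_{k+1}):

  H_0: rank C_0 − rank ∂_1 = 4 − 3 = 1, and the invariant factors of ∂_1 are all 1, so H_0 = Z.
  H_1: rank ker ∂_1 − rank ∂_2 = (4 − 3) − 0 = 1, and there is no ∂_2, so H_1 = Z.

As a check, the Euler characteristic is 4 − 4 = 0, which agrees with 1 − 1 = 0.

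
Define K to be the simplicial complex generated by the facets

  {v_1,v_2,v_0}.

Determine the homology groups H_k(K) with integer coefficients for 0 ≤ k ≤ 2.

Order the vertices as v_0 < v_1 < v_2. Listing each simplex with vertices in this order, K has dimension 2 with simplices:

  0-simplices (3): [v_0], [v_1], [v_2]
  1-simplices (3): [v_0,v_1], [v_0,v_2], [v_1,v_2]
  2-simplices (1): [v_0,v_1,v_2]

Hence C_0 ≅ Z^3, C_1 ≅ Z^3, C_2 ≅ Z^1.

The boundary map ∂_1: C_1 → C_0 sends each edge [p,q] (with p < q) to q − p. For instance
  ∂[v_1,v_2] = [v_2] − [v_1].
This gives a 3×3 integer matrix of rank 2; reducing to Smith normal form yields diagonal entries (1,1).

∂_2: C_2 → C_1 sends each 2-simplex [p,q,r] to [q,r] − [p,r] + [p,q]. For instance
  ∂[v_0,v_1,v_2] = [v_1,v_2] − [v_0,v_2] + [v_0,v_1].
This gives a 3×1 integer matrix of rank 1; reducing to Smith normal form yields diagonal entries (1).

Reading off H_k = ker ∂_k / im ∂_{k+1}:

  H_0: rank C_0 − rank ∂_1 = 3 − 2 = 1, and the invariant factors of ∂_1 are all 1, so H_0 = Z.
  H_1: rank ker ∂_1 − rank ∂_2 = (3 − 2) − 1 = 0, and the invariant factors of ∂_2 are all 1, so H_1 = 0.
  H_2: rank ker ∂_2 − rank ∂_3 = (1 − 1) − 0 = 0, and there is no ∂_3, so H_2 = 0.

As a check, the Euler characteristic is 3 − 3 + 1 = 1, which agrees with 1 − 0 + 0 = 1.

H_0 = Z,  H_1 = 0,  H_2 = 0.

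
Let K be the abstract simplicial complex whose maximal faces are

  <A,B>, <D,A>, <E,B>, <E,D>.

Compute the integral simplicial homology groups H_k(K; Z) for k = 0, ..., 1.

K has 4 vertices, 4 edges.
rank ∂_0 = 0, rank ∂_1 = 3 ⇒ b_0 = 4 − 0 − 3 = 1; all invariant factors of ∂_1 are 1 so no torsion. So H_0 ≅ Z.
rank ∂_1 = 3, rank ∂_2 = 0 ⇒ b_1 = 4 − 3 − 0 = 1. So H_1 ≅ Z.

H_0 ≅ Z,  H_1 ≅ Z.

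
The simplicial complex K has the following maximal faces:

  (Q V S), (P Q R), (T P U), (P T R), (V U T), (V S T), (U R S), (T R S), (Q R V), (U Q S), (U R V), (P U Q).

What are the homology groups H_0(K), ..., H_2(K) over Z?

We work with the vertex ordering P < Q < R < S < T < U < V. The simplices of K, each written with vertices in increasing order, are:

  0-simplices (7): P, Q, R, S, T, U, V
  1-simplices (18): PQ, PR, PT, PU, QR, QS, QU, QV, RS, RT, RU, RV, ST, SU, SV, TU, TV, UV
  2-simplices (12): PQR, PQU, PRT, PTU, QRV, QSU, QSV, RST, RSU, RUV, STV, TUV

giving chain groups C_0 ≅ Z^7, C_1 ≅ Z^18, C_2 ≅ Z^12.

Boundary ∂_1: C_1 → C_0 sends each edge [p,q] (with p < q) to q − p.
As a 7×18 matrix over Z this has rank 6, with invariant factors (1,1,1,1,1,1).

∂_2: C_2 → C_1 acts by ∂[p,q,r] = [q,r] − [p,r] + [p,q]. For instance
  ∂PRT = RT − PT + PR,
  ∂RUV = UV − RV + RU.
This gives a 18×12 integer matrix of rank 12; reducing to Smith normal form yields diagonal entries (1,1,1,1,1,1,1,1,1,1,1,2).

Reading off H_k = ker ∂_k / im ∂_{k+1}:

  H_0: rank C_0 − rank ∂_1 = 7 − 6 = 1, and the invariant factors of ∂_1 are all 1, so H_0 ≅ Z.
  H_1: rank ker ∂_1 − rank ∂_2 = (18 − 6) − 12 = 0, and ∂_2 has invariant factor 2 > 1, so H_1 ≅ Z/2Z.
  H_2: rank ker ∂_2 − rank ∂_3 = (12 − 12) − 0 = 0, and there is no ∂_3, so H_2 ≅ 0.

As a check, the Euler characteristic is 7 − 18 + 12 = 1, which agrees with 1 − 0 + 0 = 1.
(K is a triangulation of the real projective plane RP^2.)

H_0 ≅ Z,  H_1 ≅ Z/2Z,  H_2 = 0.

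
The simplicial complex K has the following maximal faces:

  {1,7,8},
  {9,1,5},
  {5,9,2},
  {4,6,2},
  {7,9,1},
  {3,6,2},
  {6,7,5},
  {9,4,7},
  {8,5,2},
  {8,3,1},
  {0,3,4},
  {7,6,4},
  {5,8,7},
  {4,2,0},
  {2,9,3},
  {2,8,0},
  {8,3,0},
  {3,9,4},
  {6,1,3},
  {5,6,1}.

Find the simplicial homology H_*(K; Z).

H_0 = Z,  H_1 = Z ⊕ Z/2Z,  H_2 = 0.

K has 10 vertices, 30 edges, 20 triangles.
rank ∂_0 = 0, rank ∂_1 = 9 ⇒ b_0 = 10 − 0 − 9 = 1; all invariant factors of ∂_1 are 1 so no torsion. So H_0 = Z.
rank ∂_1 = 9, rank ∂_2 = 20 ⇒ b_1 = 30 − 9 − 20 = 1; ∂_2 has invariant factor(s) [2] giving torsion. So H_1 = Z ⊕ Z/2Z.
rank ∂_2 = 20, rank ∂_3 = 0 ⇒ b_2 = 20 − 20 − 0 = 0. So H_2 = 0.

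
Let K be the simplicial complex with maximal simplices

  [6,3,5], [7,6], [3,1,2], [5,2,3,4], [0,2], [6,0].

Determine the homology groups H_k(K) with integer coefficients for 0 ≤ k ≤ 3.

H_0 = Z,  H_1 = Z,  H_2 = 0,  H_3 = 0.

Order the vertices as 0 < 1 < 2 < 3 < 4 < 5 < 6 < 7. Listing each simplex with vertices in this order, K has dimension 3 with simplices:

  0-simplices (8): [0], [1], [2], [3], [4], [5], [6], [7]
  1-simplices (13): [0,2], [0,6], [1,2], [1,3], [2,3], [2,4], [2,5], [3,4], [3,5], [3,6], [4,5], [5,6], [6,7]
  2-simplices (6): [1,2,3], [2,3,4], [2,3,5], [2,4,5], [3,4,5], [3,5,6]
  3-simplices (1): [2,3,4,5]

giving chain groups C_0 ≅ Z^8, C_1 ≅ Z^13, C_2 ≅ Z^6, C_3 ≅ Z^1.

The boundary map ∂_1: C_1 → C_0 is given by ∂[p,q] = [q] − [p]. For instance
  ∂[1,2] = [2] − [1].
The 8×13 boundary matrix has rank 7 and Smith normal form diag(1,1,1,1,1,1,1).

The boundary map ∂_2: C_2 → C_1 sends each 2-simplex [p,q,r] to [q,r] − [p,r] + [p,q]. For instance
  ∂[3,4,5] = [4,5] − [3,5] + [3,4],
  ∂[3,5,6] = [5,6] − [3,6] + [3,5].
The 13×6 boundary matrix has rank 5 and Smith normal form diag(1,1,1,1,1).

Boundary ∂_3: C_3 → C_2 sends each 3-simplex σ to the alternating sum Σ_i (−1)^i (σ with its i-th vertex removed). For instance
  ∂[2,3,4,5] = [3,4,5] − [2,4,5] + [2,3,5] − [2,3,4].
The resulting 6×1 matrix has rank 1, and its Smith normal form has invariant factors (1).

Now H_k = ker ∂_k / im ∂_{k+1}, so:

  H_0: rank C_0 − rank ∂_1 = 8 − 7 = 1, and the invariant factors of ∂_1 are all 1, so H_0 ≅ Z.
  H_1: rank ker ∂_1 − rank ∂_2 = (13 − 7) − 5 = 1, and the invariant factors of ∂_2 are all 1, so H_1 ≅ Z.
  H_2: rank ker ∂_2 − rank ∂_3 = (6 − 5) − 1 = 0, and the invariant factors of ∂_3 are all 1, so H_2 ≅ 0.
  H_3: rank ker ∂_3 − rank ∂_4 = (1 − 1) − 0 = 0, and there is no ∂_4, so H_3 ≅ 0.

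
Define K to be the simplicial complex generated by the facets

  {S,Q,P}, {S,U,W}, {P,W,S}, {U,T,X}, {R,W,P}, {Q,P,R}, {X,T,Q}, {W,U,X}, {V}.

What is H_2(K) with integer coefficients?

H_2 = 0.

Take the total order P < Q < R < S < T < U < V < W < X on the vertex set. Then K (dimension 2) consists of the simplices:

  0-simplices (9): P, Q, R, S, T, U, V, W, X
  1-simplices (16): PQ, PR, PS, PW, QR, QS, QT, QX, RW, SU, SW, TU, TX, UW, UX, WX
  2-simplices (8): PQR, PQS, PRW, PSW, QTX, SUW, TUX, UWX

giving chain groups C_0 ≅ Z^9, C_1 ≅ Z^16, C_2 ≅ Z^8.

The boundary map ∂_1: C_1 → C_0 sends each edge [p,q] (with p < q) to q − p. For instance
  ∂TX = X − T.
The resulting 9×16 matrix has rank 7, and its Smith normal form has invariant factors (1,1,1,1,1,1,1).

Boundary ∂_2: C_2 → C_1 acts by ∂[p,q,r] = [q,r] − [p,r] + [p,q]. For instance
  ∂TUX = UX − TX + TU,
  ∂SUW = UW − SW + SU.
This gives a 16×8 integer matrix of rank 8; reducing to Smith normal form yields diagonal entries (1,1,1,1,1,1,1,1).

From H_k ≅ ker(∂_k) / im(∂_{k+1}) we obtain:

  H_2: rank ker ∂_2 − rank ∂_3 = (8 − 8) − 0 = 0, and there is no ∂_3, so H_2 = 0.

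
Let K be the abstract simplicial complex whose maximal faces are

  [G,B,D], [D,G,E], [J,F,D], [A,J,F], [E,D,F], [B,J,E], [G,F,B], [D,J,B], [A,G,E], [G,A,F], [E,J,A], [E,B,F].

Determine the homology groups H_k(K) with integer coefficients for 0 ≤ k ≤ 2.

K has 7 vertices, 18 edges, 12 triangles.
rank ∂_0 = 0, rank ∂_1 = 6 ⇒ b_0 = 7 − 0 − 6 = 1; all invariant factors of ∂_1 are 1 so no torsion. So H_0 ≅ Z.
rank ∂_1 = 6, rank ∂_2 = 12 ⇒ b_1 = 18 − 6 − 12 = 0; ∂_2 has invariant factor(s) [2] giving torsion. So H_1 ≅ Z_2.
rank ∂_2 = 12, rank ∂_3 = 0 ⇒ b_2 = 12 − 12 − 0 = 0. So H_2 ≅ 0.

H_0 = Z,  H_1 = Z_2,  H_2 = 0.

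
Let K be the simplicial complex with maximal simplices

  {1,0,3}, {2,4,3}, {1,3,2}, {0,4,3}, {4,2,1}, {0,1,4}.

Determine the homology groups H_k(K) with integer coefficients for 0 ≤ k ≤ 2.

H_0 ≅ Z,  H_1 = 0,  H_2 ≅ Z.

We work with the vertex ordering 0 < 1 < 2 < 3 < 4. The simplices of K, each written with vertices in increasing order, are:

  0-simplices (5): [0], [1], [2], [3], [4]
  1-simplices (9): [0,1], [0,3], [0,4], [1,2], [1,3], [1,4], [2,3], [2,4], [3,4]
  2-simplices (6): [0,1,3], [0,1,4], [0,3,4], [1,2,3], [1,2,4], [2,3,4]

giving chain groups C_0 ≅ Z^5, C_1 ≅ Z^9, C_2 ≅ Z^6.

The boundary map ∂_1: C_1 → C_0 is given by ∂[p,q] = [q] − [p].
The resulting 5×9 matrix has rank 4, and its Smith normal form has invariant factors (1,1,1,1).

Boundary ∂_2: C_2 → C_1 acts by ∂[p,q,r] = [q,r] − [p,r] + [p,q]. For instance
  ∂[0,1,3] = [1,3] − [0,3] + [0,1],
  ∂[0,3,4] = [3,4] − [0,4] + [0,3].
This gives a 9×6 integer matrix of rank 5; reducing to Smith normal form yields diagonal entries (1,1,1,1,1).

From H_k ≅ ker(∂_k) / im(∂_{k+1}) we obtain:

  H_0: rank C_0 − rank ∂_1 = 5 − 4 = 1, and the invariant factors of ∂_1 are all 1, so H_0 = Z.
  H_1: rank ker ∂_1 − rank ∂_2 = (9 − 4) − 5 = 0, and the invariant factors of ∂_2 are all 1, so H_1 = 0.
  H_2: rank ker ∂_2 − rank ∂_3 = (6 − 5) − 0 = 1, and there is no ∂_3, so H_2 = Z.

(K is a triangulation of the 2-sphere S^2.)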